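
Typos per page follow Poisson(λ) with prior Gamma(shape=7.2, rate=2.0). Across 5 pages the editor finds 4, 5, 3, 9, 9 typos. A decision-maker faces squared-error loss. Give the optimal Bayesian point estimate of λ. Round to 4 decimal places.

5.3143

Σ counts = 30. Posterior: Gamma(shape = 7.2+30 = 37.2, rate = 2.0+5 = 7.0).
Mode = (α−1)/β = 36.2/7.0 = 5.1714.
Mean = α/β = 37.2/7.0 = 5.3143.
Squared-error loss ⇒ the optimal estimator is the posterior mean.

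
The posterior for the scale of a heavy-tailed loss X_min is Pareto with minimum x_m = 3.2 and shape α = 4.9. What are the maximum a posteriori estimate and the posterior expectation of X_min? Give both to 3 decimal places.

The Pareto density is strictly decreasing on [x_m, ∞), so the mode is x_m = 3.200.
Mean = α·x_m/(α−1) = 4.9·3.2/3.9 = 4.021.
Right-skewed posterior ⇒ mode < mean.

MAP: 3.200. Posterior mean: 4.021.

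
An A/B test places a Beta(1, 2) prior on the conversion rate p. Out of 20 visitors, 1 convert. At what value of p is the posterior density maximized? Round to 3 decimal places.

0.048

Posterior: Beta(1+1, 2+19) = Beta(2, 21).
Mode = (2−1)/(2+21−2) = 1/21 = 0.048.
Mean = 2/(2+21) = 2/23 = 0.087.
This is the posterior mode — the MAP estimate.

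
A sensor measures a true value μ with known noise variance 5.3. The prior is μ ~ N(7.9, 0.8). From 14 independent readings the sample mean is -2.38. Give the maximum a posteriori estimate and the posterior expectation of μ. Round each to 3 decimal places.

MAP = 0.922, posterior mean = 0.922

Posterior for μ is Normal. Precision-weighted mean: (1/0.8·7.9 + 14/5.3·-2.38) / (1/0.8 + 14/5.3) = 0.922.
A Normal posterior is symmetric, so mode = mean.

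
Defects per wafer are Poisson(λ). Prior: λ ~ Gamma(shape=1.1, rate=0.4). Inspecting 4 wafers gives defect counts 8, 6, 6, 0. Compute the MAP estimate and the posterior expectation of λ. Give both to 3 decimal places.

Σ counts = 20. Posterior: Gamma(shape = 1.1+20 = 21.1, rate = 0.4+4 = 4.4).
Mode = (α−1)/β = 20.1/4.4 = 4.568.
Mean = α/β = 21.1/4.4 = 4.795.
The posterior is right-skewed, so the mean exceeds the mode.

MAP estimate = 4.568, posterior expectation = 4.795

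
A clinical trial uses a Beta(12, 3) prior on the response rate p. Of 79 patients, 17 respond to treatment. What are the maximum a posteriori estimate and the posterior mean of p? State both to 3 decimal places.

p_MAP = 0.304, E[p|data] = 0.309

Posterior: Beta(12+17, 3+62) = Beta(29, 65).
Mode = (29−1)/(29+65−2) = 28/92 = 0.304.
Mean = 29/(29+65) = 29/94 = 0.309.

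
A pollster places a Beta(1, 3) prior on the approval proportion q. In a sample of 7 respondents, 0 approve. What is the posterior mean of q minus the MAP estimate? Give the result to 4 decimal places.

0.0909

Posterior: Beta(1+0, 3+7) = Beta(1, 10).
Since α = 1 ≤ 1 and β > 1, the Beta density is monotone decreasing on [0,1]; the mode is at 0.
Mean = 1/(1+10) = 0.0909.
Difference = 0.0909 − 0.0000 = 0.0909.
The posterior is right-skewed, so the mean exceeds the mode.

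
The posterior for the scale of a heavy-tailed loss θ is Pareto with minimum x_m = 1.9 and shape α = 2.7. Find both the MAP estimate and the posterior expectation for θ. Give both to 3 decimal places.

MAP = 1.900, posterior mean = 3.018

The Pareto density is strictly decreasing on [x_m, ∞), so the mode is x_m = 1.900.
Mean = α·x_m/(α−1) = 2.7·1.9/1.7 = 3.018.
The posterior is right-skewed, so the mean exceeds the mode.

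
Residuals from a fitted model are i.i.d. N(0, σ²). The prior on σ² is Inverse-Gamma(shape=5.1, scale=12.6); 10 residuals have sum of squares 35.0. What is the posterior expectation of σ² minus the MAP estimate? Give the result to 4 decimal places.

0.5960

Posterior: Inverse-Gamma(shape = 5.1+10/2 = 10.1, scale = 12.6+35.0/2 = 30.1).
Mode = β/(α+1) = 30.1/11.1 = 2.7117.
Mean = β/(α−1) = 30.1/9.1 = 3.3077.
Difference = 3.3077 − 2.7117 = 0.5960.
Right-skewed posterior ⇒ mode < mean.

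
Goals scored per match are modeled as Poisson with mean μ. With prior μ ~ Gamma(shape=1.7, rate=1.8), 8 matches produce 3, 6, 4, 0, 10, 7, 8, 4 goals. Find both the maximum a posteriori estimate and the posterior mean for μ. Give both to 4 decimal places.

MAP: 4.3571. Posterior mean: 4.4592.

Σ counts = 42. Posterior: Gamma(shape = 1.7+42 = 43.7, rate = 1.8+8 = 9.8).
Mode = (α−1)/β = 42.7/9.8 = 4.3571.
Mean = α/β = 43.7/9.8 = 4.4592.
The posterior is right-skewed, so the mean exceeds the mode.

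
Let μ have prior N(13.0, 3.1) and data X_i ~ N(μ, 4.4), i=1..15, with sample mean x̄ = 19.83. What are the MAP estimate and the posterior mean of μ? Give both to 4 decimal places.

Posterior for μ is Normal. Precision-weighted mean: (1/3.1·13.0 + 15/4.4·19.83) / (1/3.1 + 15/4.4) = 19.2396.
A Normal posterior is symmetric, so mode = mean.

MAP estimate = 19.2396, posterior mean = 19.2396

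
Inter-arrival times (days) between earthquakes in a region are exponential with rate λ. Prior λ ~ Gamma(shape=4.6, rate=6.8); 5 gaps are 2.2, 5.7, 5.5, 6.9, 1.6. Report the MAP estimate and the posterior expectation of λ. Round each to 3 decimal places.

Σ times = 21.9. Posterior: Gamma(shape = 4.6+5 = 9.6, rate = 6.8+21.9 = 28.7).
Mode = (α−1)/β = 8.6/28.7 = 0.300.
Mean = α/β = 9.6/28.7 = 0.334.

λ_MAP = 0.300, E[λ|data] = 0.334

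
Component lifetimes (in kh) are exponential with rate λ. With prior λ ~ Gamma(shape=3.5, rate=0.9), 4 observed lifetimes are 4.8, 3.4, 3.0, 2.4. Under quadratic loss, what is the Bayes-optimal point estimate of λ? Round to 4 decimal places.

0.5172

Σ times = 13.6. Posterior: Gamma(shape = 3.5+4 = 7.5, rate = 0.9+13.6 = 14.5).
Mode = (α−1)/β = 6.5/14.5 = 0.4483.
Mean = α/β = 7.5/14.5 = 0.5172.
Quadratic loss ⇒ the optimal estimator is the posterior mean.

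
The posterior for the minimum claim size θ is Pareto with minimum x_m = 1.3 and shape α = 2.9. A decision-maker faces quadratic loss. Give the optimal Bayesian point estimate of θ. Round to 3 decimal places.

The Pareto density is strictly decreasing on [x_m, ∞), so the mode is x_m = 1.300.
Mean = α·x_m/(α−1) = 2.9·1.3/1.9 = 1.984.
Quadratic loss ⇒ the optimal estimator is the posterior mean.

1.984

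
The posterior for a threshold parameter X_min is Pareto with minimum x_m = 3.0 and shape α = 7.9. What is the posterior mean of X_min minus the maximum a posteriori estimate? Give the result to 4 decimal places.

The Pareto density is strictly decreasing on [x_m, ∞), so the mode is x_m = 3.0000.
Mean = α·x_m/(α−1) = 7.9·3.0/6.9 = 3.4348.
Difference = 3.4348 − 3.0000 = 0.4348.

0.4348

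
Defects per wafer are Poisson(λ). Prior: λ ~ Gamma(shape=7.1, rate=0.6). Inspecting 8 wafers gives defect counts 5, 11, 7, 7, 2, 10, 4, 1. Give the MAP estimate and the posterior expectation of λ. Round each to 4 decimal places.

MAP = 6.1744, posterior mean = 6.2907

Σ counts = 47. Posterior: Gamma(shape = 7.1+47 = 54.1, rate = 0.6+8 = 8.6).
Mode = (α−1)/β = 53.1/8.6 = 6.1744.
Mean = α/β = 54.1/8.6 = 6.2907.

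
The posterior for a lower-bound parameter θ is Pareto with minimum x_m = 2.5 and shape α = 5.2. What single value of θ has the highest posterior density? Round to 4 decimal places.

The Pareto density is strictly decreasing on [x_m, ∞), so the mode is x_m = 2.5000.
Mean = α·x_m/(α−1) = 5.2·2.5/4.2 = 3.0952.
This is the posterior mode — the MAP estimate.

2.5000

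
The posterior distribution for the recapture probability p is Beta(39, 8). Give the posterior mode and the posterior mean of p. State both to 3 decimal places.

Mode = (39−1)/(39+8−2) = 38/45 = 0.844.
Mean = 39/(39+8) = 39/47 = 0.830.
The mean is pulled below the mode by the posterior's left skew.

p_MAP = 0.844, E[p|data] = 0.830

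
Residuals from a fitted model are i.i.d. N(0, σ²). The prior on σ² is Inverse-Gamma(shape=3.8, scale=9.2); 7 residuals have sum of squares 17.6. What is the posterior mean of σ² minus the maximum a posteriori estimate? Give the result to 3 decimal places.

0.688

Posterior: Inverse-Gamma(shape = 3.8+7/2 = 7.3, scale = 9.2+17.6/2 = 18.0).
Mode = β/(α+1) = 18.0/8.3 = 2.169.
Mean = β/(α−1) = 18.0/6.3 = 2.857.
Difference = 2.857 − 2.169 = 0.688.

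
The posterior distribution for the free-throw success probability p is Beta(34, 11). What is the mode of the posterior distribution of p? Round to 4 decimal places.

0.7674

Mode = (34−1)/(34+11−2) = 33/43 = 0.7674.
Mean = 34/(34+11) = 34/45 = 0.7556.
This is the posterior mode — the MAP estimate.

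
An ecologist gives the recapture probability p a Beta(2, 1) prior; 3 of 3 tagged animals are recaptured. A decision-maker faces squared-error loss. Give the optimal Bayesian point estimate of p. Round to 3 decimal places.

0.833

Posterior: Beta(2+3, 1+0) = Beta(5, 1).
Since β = 1 ≤ 1 and α > 1, the Beta density is monotone increasing on [0,1]; the mode is at 1.
Mean = 5/(5+1) = 0.833.
Squared-error loss ⇒ the optimal estimator is the posterior mean.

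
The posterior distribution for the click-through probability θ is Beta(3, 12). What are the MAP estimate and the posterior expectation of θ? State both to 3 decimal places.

Mode = (3−1)/(3+12−2) = 2/13 = 0.154.
Mean = 3/(3+12) = 3/15 = 0.200.
Mean > mode: the posterior has a right tail.

MAP = 0.154, posterior mean = 0.200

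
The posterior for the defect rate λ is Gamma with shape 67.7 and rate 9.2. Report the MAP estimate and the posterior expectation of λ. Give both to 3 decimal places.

Mode = (α−1)/β = 66.7/9.2 = 7.250.
Mean = α/β = 67.7/9.2 = 7.359.

λ_MAP = 7.250, E[λ|data] = 7.359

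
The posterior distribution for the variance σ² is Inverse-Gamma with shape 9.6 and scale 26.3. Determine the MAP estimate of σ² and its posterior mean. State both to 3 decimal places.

Mode = β/(α+1) = 26.3/10.6 = 2.481.
Mean = β/(α−1) = 26.3/8.6 = 3.058.
Mean > mode: the posterior has a right tail.

σ²_MAP = 2.481, E[σ²|data] = 3.058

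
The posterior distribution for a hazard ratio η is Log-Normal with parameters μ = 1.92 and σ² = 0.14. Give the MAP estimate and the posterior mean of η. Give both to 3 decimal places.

MAP estimate = 5.930, posterior mean = 7.316

Mode = exp(μ − σ²) = exp(1.78) = 5.930.
Mean = exp(μ + σ²/2) = exp(1.990) = 7.316.
Right-skewed posterior ⇒ mode < mean.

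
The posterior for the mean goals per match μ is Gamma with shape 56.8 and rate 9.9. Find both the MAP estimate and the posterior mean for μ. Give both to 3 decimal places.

MAP = 5.636, posterior mean = 5.737

Mode = (α−1)/β = 55.8/9.9 = 5.636.
Mean = α/β = 56.8/9.9 = 5.737.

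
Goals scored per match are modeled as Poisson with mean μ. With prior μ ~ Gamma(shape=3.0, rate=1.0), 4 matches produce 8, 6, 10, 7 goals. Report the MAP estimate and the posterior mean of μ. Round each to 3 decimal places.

MAP: 6.600. Posterior mean: 6.800.

Σ counts = 31. Posterior: Gamma(shape = 3.0+31 = 34.0, rate = 1.0+4 = 5.0).
Mode = (α−1)/β = 33.0/5.0 = 6.600.
Mean = α/β = 34.0/5.0 = 6.800.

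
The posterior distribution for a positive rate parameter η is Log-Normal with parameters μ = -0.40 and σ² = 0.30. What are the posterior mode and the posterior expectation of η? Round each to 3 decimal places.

MAP = 0.497, posterior mean = 0.779

Mode = exp(μ − σ²) = exp(-0.70) = 0.497.
Mean = exp(μ + σ²/2) = exp(-0.250) = 0.779.
The mean is pulled above the mode by the posterior's right skew.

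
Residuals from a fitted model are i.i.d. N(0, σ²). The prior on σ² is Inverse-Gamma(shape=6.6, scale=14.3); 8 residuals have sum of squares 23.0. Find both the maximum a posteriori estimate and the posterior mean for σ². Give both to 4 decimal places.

Posterior: Inverse-Gamma(shape = 6.6+8/2 = 10.6, scale = 14.3+23.0/2 = 25.8).
Mode = β/(α+1) = 25.8/11.6 = 2.2241.
Mean = β/(α−1) = 25.8/9.6 = 2.6875.
Mean > mode: the posterior has a right tail.

σ²_MAP = 2.2241, E[σ²|data] = 2.6875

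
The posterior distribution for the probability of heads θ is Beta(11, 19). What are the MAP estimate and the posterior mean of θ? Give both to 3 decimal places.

Mode = (11−1)/(11+19−2) = 10/28 = 0.357.
Mean = 11/(11+19) = 11/30 = 0.367.
The mean is pulled above the mode by the posterior's right skew.

θ_MAP = 0.357, E[θ|data] = 0.367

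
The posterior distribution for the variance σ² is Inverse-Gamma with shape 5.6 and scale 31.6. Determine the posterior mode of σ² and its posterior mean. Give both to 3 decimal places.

Mode = β/(α+1) = 31.6/6.6 = 4.788.
Mean = β/(α−1) = 31.6/4.6 = 6.870.
Right-skewed posterior ⇒ mode < mean.

MAP: 4.788. Posterior mean: 6.870.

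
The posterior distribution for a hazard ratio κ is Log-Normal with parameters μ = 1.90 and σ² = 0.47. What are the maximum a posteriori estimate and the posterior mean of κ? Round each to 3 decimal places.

maximum a posteriori estimate = 4.179, posterior mean = 8.457

Mode = exp(μ − σ²) = exp(1.43) = 4.179.
Mean = exp(μ + σ²/2) = exp(2.135) = 8.457.
Mean > mode: the posterior has a right tail.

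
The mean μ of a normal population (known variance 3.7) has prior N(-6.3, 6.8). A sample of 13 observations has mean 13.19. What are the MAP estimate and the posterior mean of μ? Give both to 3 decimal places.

MAP = 12.407, posterior mean = 12.407

Posterior for μ is Normal. Precision-weighted mean: (1/6.8·-6.3 + 13/3.7·13.19) / (1/6.8 + 13/3.7) = 12.407.
A Normal posterior is symmetric, so mode = mean.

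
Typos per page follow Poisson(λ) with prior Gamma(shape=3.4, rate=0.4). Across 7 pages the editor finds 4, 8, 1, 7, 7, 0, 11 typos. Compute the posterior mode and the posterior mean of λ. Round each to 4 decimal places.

λ_MAP = 5.4595, E[λ|data] = 5.5946

Σ counts = 38. Posterior: Gamma(shape = 3.4+38 = 41.4, rate = 0.4+7 = 7.4).
Mode = (α−1)/β = 40.4/7.4 = 5.4595.
Mean = α/β = 41.4/7.4 = 5.5946.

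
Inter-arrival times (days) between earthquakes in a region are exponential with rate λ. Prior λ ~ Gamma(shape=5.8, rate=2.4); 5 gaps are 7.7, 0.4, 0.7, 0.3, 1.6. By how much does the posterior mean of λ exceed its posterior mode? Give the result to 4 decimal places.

0.0763

Σ times = 10.7. Posterior: Gamma(shape = 5.8+5 = 10.8, rate = 2.4+10.7 = 13.1).
Mode = (α−1)/β = 9.8/13.1 = 0.7481.
Mean = α/β = 10.8/13.1 = 0.8244.
Difference = 0.8244 − 0.7481 = 0.0763.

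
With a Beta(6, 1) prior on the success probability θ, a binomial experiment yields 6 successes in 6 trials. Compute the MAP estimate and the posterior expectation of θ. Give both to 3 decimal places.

Posterior: Beta(6+6, 1+0) = Beta(12, 1).
Since β = 1 ≤ 1 and α > 1, the Beta density is monotone increasing on [0,1]; the mode is at 1.
Mean = 12/(12+1) = 0.923.

θ_MAP = 1.000, E[θ|data] = 0.923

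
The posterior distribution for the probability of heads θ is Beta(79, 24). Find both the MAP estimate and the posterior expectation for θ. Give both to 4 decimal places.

Mode = (79−1)/(79+24−2) = 78/101 = 0.7723.
Mean = 79/(79+24) = 79/103 = 0.7670.
Mode > mean: the posterior has a left tail.

θ_MAP = 0.7723, E[θ|data] = 0.7670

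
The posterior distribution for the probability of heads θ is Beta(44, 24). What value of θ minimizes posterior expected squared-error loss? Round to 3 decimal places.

0.647

Mode = (44−1)/(44+24−2) = 43/66 = 0.652.
Mean = 44/(44+24) = 44/68 = 0.647.
Squared-error loss ⇒ the optimal estimator is the posterior mean.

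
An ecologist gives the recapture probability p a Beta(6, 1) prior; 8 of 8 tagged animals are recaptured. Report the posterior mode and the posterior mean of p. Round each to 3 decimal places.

posterior mode = 1.000, posterior mean = 0.933

Posterior: Beta(6+8, 1+0) = Beta(14, 1).
Since β = 1 ≤ 1 and α > 1, the Beta density is monotone increasing on [0,1]; the mode is at 1.
Mean = 14/(14+1) = 0.933.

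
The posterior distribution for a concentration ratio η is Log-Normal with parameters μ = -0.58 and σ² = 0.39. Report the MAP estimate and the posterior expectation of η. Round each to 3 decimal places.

MAP estimate = 0.379, posterior expectation = 0.680

Mode = exp(μ − σ²) = exp(-0.97) = 0.379.
Mean = exp(μ + σ²/2) = exp(-0.385) = 0.680.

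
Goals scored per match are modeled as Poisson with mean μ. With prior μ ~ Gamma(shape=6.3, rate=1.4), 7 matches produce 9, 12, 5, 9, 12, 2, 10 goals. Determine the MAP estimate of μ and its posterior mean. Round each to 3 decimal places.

MAP = 7.655, posterior mean = 7.774

Σ counts = 59. Posterior: Gamma(shape = 6.3+59 = 65.3, rate = 1.4+7 = 8.4).
Mode = (α−1)/β = 64.3/8.4 = 7.655.
Mean = α/β = 65.3/8.4 = 7.774.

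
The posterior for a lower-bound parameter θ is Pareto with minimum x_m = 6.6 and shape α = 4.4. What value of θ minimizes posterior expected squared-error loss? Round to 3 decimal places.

The Pareto density is strictly decreasing on [x_m, ∞), so the mode is x_m = 6.600.
Mean = α·x_m/(α−1) = 4.4·6.6/3.4 = 8.541.
Squared-error loss ⇒ the optimal estimator is the posterior mean.

8.541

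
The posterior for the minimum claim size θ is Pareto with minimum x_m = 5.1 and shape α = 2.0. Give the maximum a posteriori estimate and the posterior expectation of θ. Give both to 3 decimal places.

MAP = 5.100, posterior mean = 10.200

The Pareto density is strictly decreasing on [x_m, ∞), so the mode is x_m = 5.100.
Mean = α·x_m/(α−1) = 2.0·5.1/1.0 = 10.200.
The mean is pulled above the mode by the posterior's right skew.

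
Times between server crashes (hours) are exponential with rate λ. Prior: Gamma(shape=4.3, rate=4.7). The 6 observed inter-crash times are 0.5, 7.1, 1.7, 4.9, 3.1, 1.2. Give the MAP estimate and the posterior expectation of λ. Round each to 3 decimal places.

Σ times = 18.5. Posterior: Gamma(shape = 4.3+6 = 10.3, rate = 4.7+18.5 = 23.2).
Mode = (α−1)/β = 9.3/23.2 = 0.401.
Mean = α/β = 10.3/23.2 = 0.444.

MAP estimate = 0.401, posterior expectation = 0.444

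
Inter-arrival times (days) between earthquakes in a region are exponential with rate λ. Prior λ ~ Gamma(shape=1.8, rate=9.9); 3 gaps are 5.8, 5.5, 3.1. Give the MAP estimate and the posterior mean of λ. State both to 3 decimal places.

MAP = 0.156, posterior mean = 0.198

Σ times = 14.4. Posterior: Gamma(shape = 1.8+3 = 4.8, rate = 9.9+14.4 = 24.3).
Mode = (α−1)/β = 3.8/24.3 = 0.156.
Mean = α/β = 4.8/24.3 = 0.198.
Right-skewed posterior ⇒ mode < mean.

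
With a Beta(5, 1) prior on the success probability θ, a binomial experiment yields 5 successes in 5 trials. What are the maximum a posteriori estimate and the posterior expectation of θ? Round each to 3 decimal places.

Posterior: Beta(5+5, 1+0) = Beta(10, 1).
Since β = 1 ≤ 1 and α > 1, the Beta density is monotone increasing on [0,1]; the mode is at 1.
Mean = 10/(10+1) = 0.909.

MAP = 1.000; posterior mean = 0.909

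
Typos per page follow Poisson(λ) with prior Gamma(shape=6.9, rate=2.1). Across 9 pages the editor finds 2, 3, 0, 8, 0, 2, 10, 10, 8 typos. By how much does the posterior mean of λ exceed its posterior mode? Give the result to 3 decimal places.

Σ counts = 43. Posterior: Gamma(shape = 6.9+43 = 49.9, rate = 2.1+9 = 11.1).
Mode = (α−1)/β = 48.9/11.1 = 4.405.
Mean = α/β = 49.9/11.1 = 4.495.
Difference = 4.495 − 4.405 = 0.090.
The posterior is right-skewed, so the mean exceeds the mode.

0.090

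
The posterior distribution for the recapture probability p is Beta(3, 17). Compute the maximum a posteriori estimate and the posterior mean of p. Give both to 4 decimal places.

MAP: 0.1111. Posterior mean: 0.1500.

Mode = (3−1)/(3+17−2) = 2/18 = 0.1111.
Mean = 3/(3+17) = 3/20 = 0.1500.
The posterior is right-skewed, so the mean exceeds the mode.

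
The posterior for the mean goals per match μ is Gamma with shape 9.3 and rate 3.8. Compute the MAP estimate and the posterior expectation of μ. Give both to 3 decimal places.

MAP = 2.184, posterior mean = 2.447

Mode = (α−1)/β = 8.3/3.8 = 2.184.
Mean = α/β = 9.3/3.8 = 2.447.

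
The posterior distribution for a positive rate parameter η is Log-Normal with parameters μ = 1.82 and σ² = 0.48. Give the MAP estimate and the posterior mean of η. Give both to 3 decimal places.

Mode = exp(μ − σ²) = exp(1.34) = 3.819.
Mean = exp(μ + σ²/2) = exp(2.060) = 7.846.

MAP estimate = 3.819, posterior mean = 7.846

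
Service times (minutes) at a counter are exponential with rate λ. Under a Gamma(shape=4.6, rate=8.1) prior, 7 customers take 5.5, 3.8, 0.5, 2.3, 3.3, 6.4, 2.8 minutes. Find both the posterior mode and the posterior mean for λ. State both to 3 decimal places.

Σ times = 24.6. Posterior: Gamma(shape = 4.6+7 = 11.6, rate = 8.1+24.6 = 32.7).
Mode = (α−1)/β = 10.6/32.7 = 0.324.
Mean = α/β = 11.6/32.7 = 0.355.
Mean > mode: the posterior has a right tail.

posterior mode = 0.324, posterior mean = 0.355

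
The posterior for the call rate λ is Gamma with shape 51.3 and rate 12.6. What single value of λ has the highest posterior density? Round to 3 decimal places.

Mode = (α−1)/β = 50.3/12.6 = 3.992.
Mean = α/β = 51.3/12.6 = 4.071.
This is the posterior mode — the MAP estimate.

3.992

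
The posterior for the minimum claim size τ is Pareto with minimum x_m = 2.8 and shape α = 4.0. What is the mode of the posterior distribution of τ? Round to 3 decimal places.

2.800

The Pareto density is strictly decreasing on [x_m, ∞), so the mode is x_m = 2.800.
Mean = α·x_m/(α−1) = 4.0·2.8/3.0 = 3.733.
This is the posterior mode — the MAP estimate.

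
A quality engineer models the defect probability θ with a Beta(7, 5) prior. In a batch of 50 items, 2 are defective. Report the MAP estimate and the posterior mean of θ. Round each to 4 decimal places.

θ_MAP = 0.1333, E[θ|data] = 0.1452

Posterior: Beta(7+2, 5+48) = Beta(9, 53).
Mode = (9−1)/(9+53−2) = 8/60 = 0.1333.
Mean = 9/(9+53) = 9/62 = 0.1452.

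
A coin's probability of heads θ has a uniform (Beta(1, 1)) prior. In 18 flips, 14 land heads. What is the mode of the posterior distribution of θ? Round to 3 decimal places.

0.778

Posterior: Beta(1+14, 1+4) = Beta(15, 5).
Mode = (15−1)/(15+5−2) = 14/18 = 0.778.
With a flat prior the MAP equals the MLE, 14/18.
Mean = 15/(15+5) = 15/20 = 0.750.
This is the posterior mode — the MAP estimate.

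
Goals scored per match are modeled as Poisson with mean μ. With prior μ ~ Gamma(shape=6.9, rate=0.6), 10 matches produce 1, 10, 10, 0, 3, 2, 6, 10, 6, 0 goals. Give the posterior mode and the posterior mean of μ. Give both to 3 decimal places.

Σ counts = 48. Posterior: Gamma(shape = 6.9+48 = 54.9, rate = 0.6+10 = 10.6).
Mode = (α−1)/β = 53.9/10.6 = 5.085.
Mean = α/β = 54.9/10.6 = 5.179.
The posterior is right-skewed, so the mean exceeds the mode.

MAP = 5.085; posterior mean = 5.179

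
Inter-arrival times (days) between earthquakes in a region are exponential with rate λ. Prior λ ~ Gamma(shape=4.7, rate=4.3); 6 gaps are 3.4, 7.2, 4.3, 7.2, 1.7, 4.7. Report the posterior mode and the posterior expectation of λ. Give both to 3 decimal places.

MAP = 0.296, posterior mean = 0.326

Σ times = 28.5. Posterior: Gamma(shape = 4.7+6 = 10.7, rate = 4.3+28.5 = 32.8).
Mode = (α−1)/β = 9.7/32.8 = 0.296.
Mean = α/β = 10.7/32.8 = 0.326.
The posterior is right-skewed, so the mean exceeds the mode.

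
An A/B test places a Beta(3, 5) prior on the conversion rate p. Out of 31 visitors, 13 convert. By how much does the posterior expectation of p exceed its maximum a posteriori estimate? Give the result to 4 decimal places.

0.0049

Posterior: Beta(3+13, 5+18) = Beta(16, 23).
Mode = (16−1)/(16+23−2) = 15/37 = 0.4054.
Mean = 16/(16+23) = 16/39 = 0.4103.
Difference = 0.4103 − 0.4054 = 0.0049.
Right-skewed posterior ⇒ mode < mean.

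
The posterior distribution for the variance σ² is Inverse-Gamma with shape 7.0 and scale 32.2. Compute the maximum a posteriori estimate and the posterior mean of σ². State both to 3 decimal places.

σ²_MAP = 4.025, E[σ²|data] = 5.367

Mode = β/(α+1) = 32.2/8.0 = 4.025.
Mean = β/(α−1) = 32.2/6.0 = 5.367.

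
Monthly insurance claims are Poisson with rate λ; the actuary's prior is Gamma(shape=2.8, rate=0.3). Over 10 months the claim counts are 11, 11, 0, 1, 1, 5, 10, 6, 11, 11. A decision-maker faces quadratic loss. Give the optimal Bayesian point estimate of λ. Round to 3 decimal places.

Σ counts = 67. Posterior: Gamma(shape = 2.8+67 = 69.8, rate = 0.3+10 = 10.3).
Mode = (α−1)/β = 68.8/10.3 = 6.680.
Mean = α/β = 69.8/10.3 = 6.777.
Quadratic loss ⇒ the optimal estimator is the posterior mean.

6.777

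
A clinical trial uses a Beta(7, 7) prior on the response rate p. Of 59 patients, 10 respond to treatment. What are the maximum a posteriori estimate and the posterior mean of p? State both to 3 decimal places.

Posterior: Beta(7+10, 7+49) = Beta(17, 56).
Mode = (17−1)/(17+56−2) = 16/71 = 0.225.
Mean = 17/(17+56) = 17/73 = 0.233.

p_MAP = 0.225, E[p|data] = 0.233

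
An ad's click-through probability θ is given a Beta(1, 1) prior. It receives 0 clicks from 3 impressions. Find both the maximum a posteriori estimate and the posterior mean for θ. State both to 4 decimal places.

Posterior: Beta(1+0, 1+3) = Beta(1, 4).
Since α = 1 ≤ 1 and β > 1, the Beta density is monotone decreasing on [0,1]; the mode is at 0.
Mean = 1/(1+4) = 0.2000.
The posterior is right-skewed, so the mean exceeds the mode.

maximum a posteriori estimate = 0.0000, posterior mean = 0.2000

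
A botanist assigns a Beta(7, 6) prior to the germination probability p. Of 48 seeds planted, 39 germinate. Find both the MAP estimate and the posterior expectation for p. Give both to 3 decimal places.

Posterior: Beta(7+39, 6+9) = Beta(46, 15).
Mode = (46−1)/(46+15−2) = 45/59 = 0.763.
Mean = 46/(46+15) = 46/61 = 0.754.

MAP: 0.763. Posterior mean: 0.754.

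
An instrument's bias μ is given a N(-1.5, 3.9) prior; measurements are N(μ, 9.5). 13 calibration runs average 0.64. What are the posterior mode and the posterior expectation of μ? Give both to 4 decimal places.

Posterior for μ is Normal. Precision-weighted mean: (1/3.9·-1.5 + 13/9.5·0.64) / (1/3.9 + 13/9.5) = 0.3023.
A Normal posterior is symmetric, so mode = mean.

posterior mode = 0.3023, posterior expectation = 0.3023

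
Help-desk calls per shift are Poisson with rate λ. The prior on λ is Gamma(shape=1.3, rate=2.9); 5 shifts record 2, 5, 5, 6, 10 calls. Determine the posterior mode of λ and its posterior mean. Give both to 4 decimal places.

Σ counts = 28. Posterior: Gamma(shape = 1.3+28 = 29.3, rate = 2.9+5 = 7.9).
Mode = (α−1)/β = 28.3/7.9 = 3.5823.
Mean = α/β = 29.3/7.9 = 3.7089.

MAP = 3.5823, posterior mean = 3.7089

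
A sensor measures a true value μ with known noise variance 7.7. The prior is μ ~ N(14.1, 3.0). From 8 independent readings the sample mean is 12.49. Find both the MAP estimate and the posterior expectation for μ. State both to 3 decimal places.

MAP = 12.881; posterior mean = 12.881

Posterior for μ is Normal. Precision-weighted mean: (1/3.0·14.1 + 8/7.7·12.49) / (1/3.0 + 8/7.7) = 12.881.
A Normal posterior is symmetric, so mode = mean.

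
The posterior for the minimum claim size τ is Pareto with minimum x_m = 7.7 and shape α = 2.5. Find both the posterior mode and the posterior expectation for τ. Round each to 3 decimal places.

The Pareto density is strictly decreasing on [x_m, ∞), so the mode is x_m = 7.700.
Mean = α·x_m/(α−1) = 2.5·7.7/1.5 = 12.833.

MAP = 7.700, posterior mean = 12.833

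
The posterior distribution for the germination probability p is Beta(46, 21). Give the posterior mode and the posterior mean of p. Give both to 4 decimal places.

Mode = (46−1)/(46+21−2) = 45/65 = 0.6923.
Mean = 46/(46+21) = 46/67 = 0.6866.
Left-skewed posterior ⇒ mean < mode.

MAP = 0.6923; posterior mean = 0.6866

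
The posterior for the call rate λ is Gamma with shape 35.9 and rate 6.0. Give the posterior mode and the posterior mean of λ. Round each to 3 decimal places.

posterior mode = 5.817, posterior mean = 5.983

Mode = (α−1)/β = 34.9/6.0 = 5.817.
Mean = α/β = 35.9/6.0 = 5.983.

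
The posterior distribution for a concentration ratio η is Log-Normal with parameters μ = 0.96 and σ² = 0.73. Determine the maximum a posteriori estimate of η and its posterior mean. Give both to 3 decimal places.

Mode = exp(μ − σ²) = exp(0.23) = 1.259.
Mean = exp(μ + σ²/2) = exp(1.325) = 3.762.

MAP: 1.259. Posterior mean: 3.762.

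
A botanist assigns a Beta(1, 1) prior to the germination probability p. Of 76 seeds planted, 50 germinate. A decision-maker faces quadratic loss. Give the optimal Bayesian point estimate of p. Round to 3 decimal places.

0.654

Posterior: Beta(1+50, 1+26) = Beta(51, 27).
Mode = (51−1)/(51+27−2) = 50/76 = 0.658.
Mean = 51/(51+27) = 51/78 = 0.654.
Quadratic loss ⇒ the optimal estimator is the posterior mean.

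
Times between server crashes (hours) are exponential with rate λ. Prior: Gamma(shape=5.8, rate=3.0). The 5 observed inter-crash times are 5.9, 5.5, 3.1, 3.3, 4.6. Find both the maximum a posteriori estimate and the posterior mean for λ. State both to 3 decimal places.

Σ times = 22.4. Posterior: Gamma(shape = 5.8+5 = 10.8, rate = 3.0+22.4 = 25.4).
Mode = (α−1)/β = 9.8/25.4 = 0.386.
Mean = α/β = 10.8/25.4 = 0.425.

maximum a posteriori estimate = 0.386, posterior mean = 0.425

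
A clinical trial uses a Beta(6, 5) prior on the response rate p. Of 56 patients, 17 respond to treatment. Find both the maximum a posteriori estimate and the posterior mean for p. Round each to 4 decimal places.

p_MAP = 0.3385, E[p|data] = 0.3433

Posterior: Beta(6+17, 5+39) = Beta(23, 44).
Mode = (23−1)/(23+44−2) = 22/65 = 0.3385.
Mean = 23/(23+44) = 23/67 = 0.3433.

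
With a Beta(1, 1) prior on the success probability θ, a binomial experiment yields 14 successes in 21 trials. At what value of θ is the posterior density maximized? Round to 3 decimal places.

Posterior: Beta(1+14, 1+7) = Beta(15, 8).
Mode = (15−1)/(15+8−2) = 14/21 = 0.667.
With a flat prior the MAP equals the MLE, 14/21.
Mean = 15/(15+8) = 15/23 = 0.652.
This is the posterior mode — the MAP estimate.

0.667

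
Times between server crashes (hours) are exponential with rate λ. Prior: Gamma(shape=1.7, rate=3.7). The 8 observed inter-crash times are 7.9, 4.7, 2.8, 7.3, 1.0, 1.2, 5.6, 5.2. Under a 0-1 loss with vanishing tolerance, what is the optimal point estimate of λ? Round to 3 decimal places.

Σ times = 35.7. Posterior: Gamma(shape = 1.7+8 = 9.7, rate = 3.7+35.7 = 39.4).
Mode = (α−1)/β = 8.7/39.4 = 0.221.
Mean = α/β = 9.7/39.4 = 0.246.
This is the posterior mode — the MAP estimate.

0.221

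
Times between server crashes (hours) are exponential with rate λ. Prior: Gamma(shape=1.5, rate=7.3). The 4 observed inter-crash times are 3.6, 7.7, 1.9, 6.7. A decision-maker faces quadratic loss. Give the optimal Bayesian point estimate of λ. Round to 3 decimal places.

Σ times = 19.9. Posterior: Gamma(shape = 1.5+4 = 5.5, rate = 7.3+19.9 = 27.2).
Mode = (α−1)/β = 4.5/27.2 = 0.165.
Mean = α/β = 5.5/27.2 = 0.202.
Quadratic loss ⇒ the optimal estimator is the posterior mean.

0.202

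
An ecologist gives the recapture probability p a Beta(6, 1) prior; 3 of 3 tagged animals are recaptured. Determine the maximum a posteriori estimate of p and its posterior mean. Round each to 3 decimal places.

Posterior: Beta(6+3, 1+0) = Beta(9, 1).
Since β = 1 ≤ 1 and α > 1, the Beta density is monotone increasing on [0,1]; the mode is at 1.
Mean = 9/(9+1) = 0.900.
The mean is pulled below the mode by the posterior's left skew.

maximum a posteriori estimate = 1.000, posterior mean = 0.900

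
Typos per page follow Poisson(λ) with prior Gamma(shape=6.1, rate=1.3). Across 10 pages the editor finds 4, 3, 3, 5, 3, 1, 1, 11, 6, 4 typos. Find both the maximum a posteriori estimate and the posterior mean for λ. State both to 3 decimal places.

Σ counts = 41. Posterior: Gamma(shape = 6.1+41 = 47.1, rate = 1.3+10 = 11.3).
Mode = (α−1)/β = 46.1/11.3 = 4.080.
Mean = α/β = 47.1/11.3 = 4.168.

λ_MAP = 4.080, E[λ|data] = 4.168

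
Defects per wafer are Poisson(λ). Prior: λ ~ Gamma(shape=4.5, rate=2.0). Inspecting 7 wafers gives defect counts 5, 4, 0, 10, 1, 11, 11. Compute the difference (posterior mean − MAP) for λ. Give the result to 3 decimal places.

Σ counts = 42. Posterior: Gamma(shape = 4.5+42 = 46.5, rate = 2.0+7 = 9.0).
Mode = (α−1)/β = 45.5/9.0 = 5.056.
Mean = α/β = 46.5/9.0 = 5.167.
Difference = 5.167 − 5.056 = 0.111.
Mean > mode: the posterior has a right tail.

0.111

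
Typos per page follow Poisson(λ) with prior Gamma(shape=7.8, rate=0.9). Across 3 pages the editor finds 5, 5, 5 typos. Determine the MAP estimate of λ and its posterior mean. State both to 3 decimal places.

Σ counts = 15. Posterior: Gamma(shape = 7.8+15 = 22.8, rate = 0.9+3 = 3.9).
Mode = (α−1)/β = 21.8/3.9 = 5.590.
Mean = α/β = 22.8/3.9 = 5.846.

MAP: 5.590. Posterior mean: 5.846.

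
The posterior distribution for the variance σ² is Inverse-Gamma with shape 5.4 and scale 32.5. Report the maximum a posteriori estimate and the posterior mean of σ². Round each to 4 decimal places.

maximum a posteriori estimate = 5.0781, posterior mean = 7.3864

Mode = β/(α+1) = 32.5/6.4 = 5.0781.
Mean = β/(α−1) = 32.5/4.4 = 7.3864.
The posterior is right-skewed, so the mean exceeds the mode.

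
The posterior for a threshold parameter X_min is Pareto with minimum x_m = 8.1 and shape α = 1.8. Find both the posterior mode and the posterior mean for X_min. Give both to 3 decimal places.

The Pareto density is strictly decreasing on [x_m, ∞), so the mode is x_m = 8.100.
Mean = α·x_m/(α−1) = 1.8·8.1/0.8 = 18.225.
Mean > mode: the posterior has a right tail.

X_min_MAP = 8.100, E[X_min|data] = 18.225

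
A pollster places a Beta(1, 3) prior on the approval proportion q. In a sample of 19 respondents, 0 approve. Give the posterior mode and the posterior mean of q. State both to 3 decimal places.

Posterior: Beta(1+0, 3+19) = Beta(1, 22).
Since α = 1 ≤ 1 and β > 1, the Beta density is monotone decreasing on [0,1]; the mode is at 0.
Mean = 1/(1+22) = 0.043.

MAP = 0.000; posterior mean = 0.043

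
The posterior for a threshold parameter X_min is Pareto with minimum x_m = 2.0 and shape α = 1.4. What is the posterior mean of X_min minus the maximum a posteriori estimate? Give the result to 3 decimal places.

The Pareto density is strictly decreasing on [x_m, ∞), so the mode is x_m = 2.000.
Mean = α·x_m/(α−1) = 1.4·2.0/0.4 = 7.000.
Difference = 7.000 − 2.000 = 5.000.
The mean is pulled above the mode by the posterior's right skew.

5.000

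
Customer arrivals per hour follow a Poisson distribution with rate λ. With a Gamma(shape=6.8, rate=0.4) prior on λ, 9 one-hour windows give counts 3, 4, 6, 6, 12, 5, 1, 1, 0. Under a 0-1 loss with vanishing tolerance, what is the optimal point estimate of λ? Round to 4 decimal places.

4.6596

Σ counts = 38. Posterior: Gamma(shape = 6.8+38 = 44.8, rate = 0.4+9 = 9.4).
Mode = (α−1)/β = 43.8/9.4 = 4.6596.
Mean = α/β = 44.8/9.4 = 4.7660.
This is the posterior mode — the MAP estimate.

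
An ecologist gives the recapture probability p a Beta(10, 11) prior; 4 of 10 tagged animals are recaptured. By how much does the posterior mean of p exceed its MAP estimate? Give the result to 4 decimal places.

0.0033

Posterior: Beta(10+4, 11+6) = Beta(14, 17).
Mode = (14−1)/(14+17−2) = 13/29 = 0.4483.
Mean = 14/(14+17) = 14/31 = 0.4516.
Difference = 0.4516 − 0.4483 = 0.0033.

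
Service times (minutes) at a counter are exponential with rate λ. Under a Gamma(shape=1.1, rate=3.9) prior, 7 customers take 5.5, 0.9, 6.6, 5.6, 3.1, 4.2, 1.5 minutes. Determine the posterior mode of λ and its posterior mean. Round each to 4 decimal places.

Σ times = 27.4. Posterior: Gamma(shape = 1.1+7 = 8.1, rate = 3.9+27.4 = 31.3).
Mode = (α−1)/β = 7.1/31.3 = 0.2268.
Mean = α/β = 8.1/31.3 = 0.2588.
The mean is pulled above the mode by the posterior's right skew.

MAP = 0.2268; posterior mean = 0.2588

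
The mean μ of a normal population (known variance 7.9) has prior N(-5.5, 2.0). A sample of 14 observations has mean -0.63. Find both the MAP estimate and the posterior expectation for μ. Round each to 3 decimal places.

MAP = -1.702, posterior mean = -1.702

Posterior for μ is Normal. Precision-weighted mean: (1/2.0·-5.5 + 14/7.9·-0.63) / (1/2.0 + 14/7.9) = -1.702.
A Normal posterior is symmetric, so mode = mean.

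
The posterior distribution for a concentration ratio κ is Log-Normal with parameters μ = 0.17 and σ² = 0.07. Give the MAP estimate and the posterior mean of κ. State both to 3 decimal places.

MAP estimate = 1.105, posterior mean = 1.228

Mode = exp(μ − σ²) = exp(0.10) = 1.105.
Mean = exp(μ + σ²/2) = exp(0.205) = 1.228.
The mean is pulled above the mode by the posterior's right skew.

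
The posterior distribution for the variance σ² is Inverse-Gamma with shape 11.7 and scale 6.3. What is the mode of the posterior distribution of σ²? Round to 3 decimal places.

0.496

Mode = β/(α+1) = 6.3/12.7 = 0.496.
Mean = β/(α−1) = 6.3/10.7 = 0.589.
This is the posterior mode — the MAP estimate.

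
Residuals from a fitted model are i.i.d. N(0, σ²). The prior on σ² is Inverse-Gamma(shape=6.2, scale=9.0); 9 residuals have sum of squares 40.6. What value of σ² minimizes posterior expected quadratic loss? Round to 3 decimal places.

Posterior: Inverse-Gamma(shape = 6.2+9/2 = 10.7, scale = 9.0+40.6/2 = 29.3).
Mode = β/(α+1) = 29.3/11.7 = 2.504.
Mean = β/(α−1) = 29.3/9.7 = 3.021.
Quadratic loss ⇒ the optimal estimator is the posterior mean.

3.021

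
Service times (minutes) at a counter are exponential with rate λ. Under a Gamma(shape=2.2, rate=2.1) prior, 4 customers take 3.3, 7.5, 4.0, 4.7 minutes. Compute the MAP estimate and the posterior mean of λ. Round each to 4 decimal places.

MAP = 0.2407, posterior mean = 0.2870

Σ times = 19.5. Posterior: Gamma(shape = 2.2+4 = 6.2, rate = 2.1+19.5 = 21.6).
Mode = (α−1)/β = 5.2/21.6 = 0.2407.
Mean = α/β = 6.2/21.6 = 0.2870.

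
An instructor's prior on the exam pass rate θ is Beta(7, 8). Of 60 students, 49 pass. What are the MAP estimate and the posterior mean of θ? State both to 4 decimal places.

MAP: 0.7534. Posterior mean: 0.7467.

Posterior: Beta(7+49, 8+11) = Beta(56, 19).
Mode = (56−1)/(56+19−2) = 55/73 = 0.7534.
Mean = 56/(56+19) = 56/75 = 0.7467.
The posterior is left-skewed, so the mode exceeds the mean.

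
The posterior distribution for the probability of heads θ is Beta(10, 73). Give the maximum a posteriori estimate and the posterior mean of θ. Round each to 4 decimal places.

Mode = (10−1)/(10+73−2) = 9/81 = 0.1111.
Mean = 10/(10+73) = 10/83 = 0.1205.

MAP = 0.1111, posterior mean = 0.1205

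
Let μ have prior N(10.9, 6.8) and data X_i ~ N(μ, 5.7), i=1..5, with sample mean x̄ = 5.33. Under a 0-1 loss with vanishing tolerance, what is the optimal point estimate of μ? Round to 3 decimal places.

Posterior for μ is Normal. Precision-weighted mean: (1/6.8·10.9 + 5/5.7·5.33) / (1/6.8 + 5/5.7) = 6.130.
A Normal posterior is symmetric, so mode = mean.
This is the posterior mode — the MAP estimate.

6.130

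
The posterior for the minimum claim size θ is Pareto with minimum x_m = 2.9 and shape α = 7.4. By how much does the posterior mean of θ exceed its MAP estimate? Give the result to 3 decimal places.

0.453

The Pareto density is strictly decreasing on [x_m, ∞), so the mode is x_m = 2.900.
Mean = α·x_m/(α−1) = 7.4·2.9/6.4 = 3.353.
Difference = 3.353 − 2.900 = 0.453.
Mean > mode: the posterior has a right tail.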